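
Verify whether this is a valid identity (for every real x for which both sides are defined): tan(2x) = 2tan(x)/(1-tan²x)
Claim: tan(2x) = 2tan(x)/(1-tan²x).
Reasoning: tan(2x) = sin(2x)/cos(2x) = 2sin(x)cos(x) / (cos²x - sin²x). Divide numerator and denominator by cos²x: 2tan(x) / (1 - tan²x).
So the two sides agree for every real x for which both sides are defined.

Conclusion: Yes, this is an identity.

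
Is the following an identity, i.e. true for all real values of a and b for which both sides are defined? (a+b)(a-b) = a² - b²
Claim: (a+b)(a-b) = a² - b².
Reasoning: Expand: (a+b)(a-b) = a² - ab + ba - b² = a² - b² (the cross terms cancel).
So the two sides agree for all real values of a and b for which both sides are defined.

Conclusion: Yes, this is an identity.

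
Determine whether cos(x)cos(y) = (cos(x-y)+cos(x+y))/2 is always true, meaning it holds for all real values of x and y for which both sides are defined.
Claim: cos(x)cos(y) = (cos(x-y)+cos(x+y))/2.
Reasoning: cos(x-y) = cos(x)cos(y) + sin(x)sin(y) and cos(x+y) = cos(x)cos(y) - sin(x)sin(y). Adding, cos(x-y) + cos(x+y) = 2cos(x)cos(y); divide by 2.
So the two sides agree for all real values of x and y for which both sides are defined.

Conclusion: Yes, this is an identity.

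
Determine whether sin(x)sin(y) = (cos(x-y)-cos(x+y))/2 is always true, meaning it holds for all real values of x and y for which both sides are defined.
Yes, this is an identity.

Claim: sin(x)sin(y) = (cos(x-y)-cos(x+y))/2.
Reasoning: cos(x-y) = cos(x)cos(y) + sin(x)sin(y) and cos(x+y) = cos(x)cos(y) - sin(x)sin(y). Subtracting, cos(x-y) - cos(x+y) = 2sin(x)sin(y); divide by 2.
So the two sides agree for all real values of x and y for which both sides are defined.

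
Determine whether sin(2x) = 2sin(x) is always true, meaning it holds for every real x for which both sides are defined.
No, this is NOT an identity.

Claim: sin(2x) = 2sin(x).
Test a specific point where both sides are defined: x = -π/2.
LHS = sin(2x) ≈ 0.0000
RHS = 2sin(x) ≈ -2.0000
Since 0.0000 ≠ -2.0000, the equation fails at this point, so it cannot hold for every real x for which both sides are defined.
The correct double-angle formula is sin(2x) = 2sin(x)cos(x).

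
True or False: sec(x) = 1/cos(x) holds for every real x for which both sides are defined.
Claim: sec(x) = 1/cos(x).
Reasoning: sec(x) is by definition the reciprocal of cos(x), wherever cos(x) ≠ 0.
So the two sides agree for every real x for which both sides are defined.

Conclusion: True.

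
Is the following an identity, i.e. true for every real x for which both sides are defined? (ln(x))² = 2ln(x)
Claim: (ln(x))² = 2ln(x).
Test a specific point where both sides are defined: x = 5.
LHS = (ln(x))² ≈ 2.5903
RHS = 2ln(x) ≈ 3.2189
Since 2.5903 ≠ 3.2189, the equation fails at this point, so it cannot hold for every real x for which both sides are defined.
2ln(x) equals ln(x²), which is not the same as (ln x)².

Conclusion: No, this is NOT an identity.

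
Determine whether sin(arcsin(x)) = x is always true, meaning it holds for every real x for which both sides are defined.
Claim: sin(arcsin(x)) = x.
Reasoning: For -1 ≤ x ≤ 1 (where arcsin is defined), arcsin(x) is by definition an angle whose sine equals x. Taking the sine of that angle returns x. (Note the other order, arcsin(sin x) = x, is NOT an identity.)
So the two sides agree for every real x for which both sides are defined.

Conclusion: Yes, this is an identity.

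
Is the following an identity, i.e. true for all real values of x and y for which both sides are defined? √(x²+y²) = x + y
No, this is NOT an identity.

Claim: √(x²+y²) = x + y.
Test a specific point where both sides are defined: x = 3/2, y = -2.
LHS = √(x²+y²) ≈ 2.5000
RHS = x + y ≈ -0.5000
Since 2.5000 ≠ -0.5000, the equation fails at this point, so it cannot hold for all real values of x and y for which both sides are defined.
(x+y)² = x² + 2xy + y², not x² + y², so the square root does not split this way.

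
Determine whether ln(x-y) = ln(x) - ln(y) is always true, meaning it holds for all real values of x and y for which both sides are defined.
Claim: ln(x-y) = ln(x) - ln(y).
Test a specific point where both sides are defined: x = 5, y = 1.
LHS = ln(x-y) ≈ 1.3863
RHS = ln(x) - ln(y) ≈ 1.6094
Since 1.3863 ≠ 1.6094, the equation fails at this point, so it cannot hold for all real values of x and y for which both sides are defined.
ln(x) - ln(y) = ln(x/y), not ln(x-y).

Conclusion: No, this is NOT an identity.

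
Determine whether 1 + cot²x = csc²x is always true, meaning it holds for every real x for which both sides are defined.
Yes, this is an identity.

Claim: 1 + cot²x = csc²x.
Reasoning: Start from sin²x + cos²x = 1 and divide every term by sin²x (allowed wherever cot x and csc x are defined): 1 + cot²x = 1/sin²x = csc²x.
So the two sides agree for every real x for which both sides are defined.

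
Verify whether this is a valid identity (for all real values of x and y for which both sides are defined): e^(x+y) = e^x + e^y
No, this is NOT an identity.

Claim: e^(x+y) = e^x + e^y.
Test a specific point where both sides are defined: x = 2, y = 1/2.
LHS = e^(x+y) ≈ 12.1825
RHS = e^x + e^y ≈ 9.0378
Since 12.1825 ≠ 9.0378, the equation fails at this point, so it cannot hold for all real values of x and y for which both sides are defined.
The correct rule is e^(x+y) = e^x · e^y (a product, not a sum).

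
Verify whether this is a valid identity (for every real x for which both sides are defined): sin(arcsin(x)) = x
Yes, this is an identity.

Claim: sin(arcsin(x)) = x.
Reasoning: For -1 ≤ x ≤ 1 (where arcsin is defined), arcsin(x) is by definition an angle whose sine equals x. Taking the sine of that angle returns x. (Note the other order, arcsin(sin x) = x, is NOT an identity.)
So the two sides agree for every real x for which both sides are defined.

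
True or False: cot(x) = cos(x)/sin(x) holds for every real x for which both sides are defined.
True.

Claim: cot(x) = cos(x)/sin(x).
Reasoning: cot(x) is defined as 1/tan(x) = 1/(sin(x)/cos(x)) = cos(x)/sin(x), wherever sin(x) ≠ 0.
So the two sides agree for every real x for which both sides are defined.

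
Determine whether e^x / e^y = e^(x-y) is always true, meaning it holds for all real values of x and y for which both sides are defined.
Yes, this is an identity.

Claim: e^x / e^y = e^(x-y).
Reasoning: 1/e^y = e^(-y), so e^x / e^y = e^x · e^(-y) = e^(x + (-y)) = e^(x-y) by the product rule for exponents.
So the two sides agree for all real values of x and y for which both sides are defined.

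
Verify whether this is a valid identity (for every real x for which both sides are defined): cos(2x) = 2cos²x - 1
Claim: cos(2x) = 2cos²x - 1.
Reasoning: cos(2x) = cos²x - sin²x. Replace sin²x by 1 - cos²x: cos²x - (1 - cos²x) = 2cos²x - 1.
So the two sides agree for every real x for which both sides are defined.

Conclusion: Yes, this is an identity.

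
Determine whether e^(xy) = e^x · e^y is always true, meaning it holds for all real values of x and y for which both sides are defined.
No, this is NOT an identity.

Claim: e^(xy) = e^x · e^y.
Test a specific point where both sides are defined: x = -2, y = 4.
LHS = e^(xy) ≈ 0.0003
RHS = e^x · e^y ≈ 7.3891
Since 0.0003 ≠ 7.3891, the equation fails at this point, so it cannot hold for all real values of x and y for which both sides are defined.
e^x · e^y = e^(x+y), not e^(xy).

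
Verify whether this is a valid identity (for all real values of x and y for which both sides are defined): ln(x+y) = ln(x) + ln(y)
Claim: ln(x+y) = ln(x) + ln(y).
Test a specific point where both sides are defined: x = 4, y = 1.
LHS = ln(x+y) ≈ 1.6094
RHS = ln(x) + ln(y) ≈ 1.3863
Since 1.6094 ≠ 1.3863, the equation fails at this point, so it cannot hold for all real values of x and y for which both sides are defined.
ln(x) + ln(y) = ln(xy), not ln(x+y).

Conclusion: No, this is NOT an identity.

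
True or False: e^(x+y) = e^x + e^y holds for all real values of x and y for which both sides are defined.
Claim: e^(x+y) = e^x + e^y.
Test a specific point where both sides are defined: x = -1, y = 2.
LHS = e^(x+y) ≈ 2.7183
RHS = e^x + e^y ≈ 7.7569
Since 2.7183 ≠ 7.7569, the equation fails at this point, so it cannot hold for all real values of x and y for which both sides are defined.
The correct rule is e^(x+y) = e^x · e^y (a product, not a sum).

Conclusion: False.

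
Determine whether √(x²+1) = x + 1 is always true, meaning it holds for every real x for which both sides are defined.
No, this is NOT an identity.

Claim: √(x²+1) = x + 1.
Test a specific point where both sides are defined: x = -3.
LHS = √(x²+1) ≈ 3.1623
RHS = x + 1 ≈ -2.0000
Since 3.1623 ≠ -2.0000, the equation fails at this point, so it cannot hold for every real x for which both sides are defined.
(x+1)² = x² + 2x + 1 ≠ x² + 1 unless x = 0.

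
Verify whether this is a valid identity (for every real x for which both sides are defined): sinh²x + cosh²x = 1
Claim: sinh²x + cosh²x = 1.
Test a specific point where both sides are defined: x = 3.
LHS = sinh²x + cosh²x ≈ 201.7156
RHS = 1 ≈ 1.0000
Since 201.7156 ≠ 1.0000, the equation fails at this point, so it cannot hold for every real x for which both sides are defined.
The correct hyperbolic identity is cosh²x - sinh²x = 1 (a difference); the sum sinh²x + cosh²x equals cosh(2x).

Conclusion: No, this is NOT an identity.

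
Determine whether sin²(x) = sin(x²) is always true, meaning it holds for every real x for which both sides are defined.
Claim: sin²(x) = sin(x²).
Test a specific point where both sides are defined: x = -π/3.
LHS = sin²(x) ≈ 0.7500
RHS = sin(x²) ≈ 0.8897
Since 0.7500 ≠ 0.8897, the equation fails at this point, so it cannot hold for every real x for which both sides are defined.
sin²(x) means (sin x)², squaring the output; sin(x²) squares the input. These are different functions.

Conclusion: No, this is NOT an identity.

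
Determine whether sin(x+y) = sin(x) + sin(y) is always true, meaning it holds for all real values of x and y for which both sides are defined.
Claim: sin(x+y) = sin(x) + sin(y).
Test a specific point where both sides are defined: x = π, y = 2π/3.
LHS = sin(x+y) ≈ -0.8660
RHS = sin(x) + sin(y) ≈ 0.8660
Since -0.8660 ≠ 0.8660, the equation fails at this point, so it cannot hold for all real values of x and y for which both sides are defined.
The correct expansion is sin(x+y) = sin(x)cos(y) + cos(x)sin(y); sine is not additive.

Conclusion: No, this is NOT an identity.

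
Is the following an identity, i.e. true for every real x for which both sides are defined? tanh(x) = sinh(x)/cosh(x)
Claim: tanh(x) = sinh(x)/cosh(x).
Reasoning: tanh(x) is defined as sinh(x)/cosh(x) = (e^x - e^-x)/(e^x + e^-x); cosh(x) ≥ 1 is never zero, so this holds for every real x.
So the two sides agree for every real x for which both sides are defined.

Conclusion: Yes, this is an identity.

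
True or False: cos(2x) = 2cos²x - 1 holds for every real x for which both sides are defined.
True.

Claim: cos(2x) = 2cos²x - 1.
Reasoning: cos(2x) = cos²x - sin²x. Replace sin²x by 1 - cos²x: cos²x - (1 - cos²x) = 2cos²x - 1.
So the two sides agree for every real x for which both sides are defined.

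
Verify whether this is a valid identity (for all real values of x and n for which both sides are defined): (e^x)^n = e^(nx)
Claim: (e^x)^n = e^(nx).
Reasoning: e^x is a positive real number, and for a positive base B and real exponent n, B^n = e^(n·ln B). With B = e^x, ln B = x, so (e^x)^n = e^(n·x).
So the two sides agree for all real values of x and n for which both sides are defined.

Conclusion: Yes, this is an identity.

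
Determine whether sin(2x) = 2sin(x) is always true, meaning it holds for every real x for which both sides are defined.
No, this is NOT an identity.

Claim: sin(2x) = 2sin(x).
Test a specific point where both sides are defined: x = -π/4.
LHS = sin(2x) ≈ -1.0000
RHS = 2sin(x) ≈ -1.4142
Since -1.0000 ≠ -1.4142, the equation fails at this point, so it cannot hold for every real x for which both sides are defined.
The correct double-angle formula is sin(2x) = 2sin(x)cos(x).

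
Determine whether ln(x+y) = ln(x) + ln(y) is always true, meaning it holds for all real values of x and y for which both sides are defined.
No, this is NOT an identity.

Claim: ln(x+y) = ln(x) + ln(y).
Test a specific point where both sides are defined: x = 1/2, y = 2.
LHS = ln(x+y) ≈ 0.9163
RHS = ln(x) + ln(y) ≈ 0.0000
Since 0.9163 ≠ 0.0000, the equation fails at this point, so it cannot hold for all real values of x and y for which both sides are defined.
ln(x) + ln(y) = ln(xy), not ln(x+y).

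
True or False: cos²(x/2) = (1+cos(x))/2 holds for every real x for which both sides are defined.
Claim: cos²(x/2) = (1+cos(x))/2.
Reasoning: Use cos(2θ) = 2cos²θ - 1 with θ = x/2: cos(x) = 2cos²(x/2) - 1. Solving for cos²(x/2) gives (1 + cos(x))/2.
So the two sides agree for every real x for which both sides are defined.

Conclusion: True.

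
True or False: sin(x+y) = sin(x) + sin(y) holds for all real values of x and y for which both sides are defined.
False.

Claim: sin(x+y) = sin(x) + sin(y).
Test a specific point where both sides are defined: x = 3π/4, y = π/2.
LHS = sin(x+y) ≈ -0.7071
RHS = sin(x) + sin(y) ≈ 1.7071
Since -0.7071 ≠ 1.7071, the equation fails at this point, so it cannot hold for all real values of x and y for which both sides are defined.
The correct expansion is sin(x+y) = sin(x)cos(y) + cos(x)sin(y); sine is not additive.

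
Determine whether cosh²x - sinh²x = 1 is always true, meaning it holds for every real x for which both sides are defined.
Yes, this is an identity.

Claim: cosh²x - sinh²x = 1.
Reasoning: With cosh(x) = (e^x + e^-x)/2 and sinh(x) = (e^x - e^-x)/2: cosh²x = (e^(2x) + 2 + e^(-2x))/4 and sinh²x = (e^(2x) - 2 + e^(-2x))/4. Subtracting leaves 4/4 = 1.
So the two sides agree for every real x for which both sides are defined.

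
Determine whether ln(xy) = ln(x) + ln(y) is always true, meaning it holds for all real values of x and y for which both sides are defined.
Yes, this is an identity.

Claim: ln(xy) = ln(x) + ln(y).
Reasoning: Both sides are simultaneously defined only when x, y > 0. Write x = e^p, y = e^q (p = ln x, q = ln y). Then xy = e^p · e^q = e^(p+q), so ln(xy) = p + q = ln(x) + ln(y).
So the two sides agree for all real values of x and y for which both sides are defined.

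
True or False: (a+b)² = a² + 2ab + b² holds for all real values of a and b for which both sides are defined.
True.

Claim: (a+b)² = a² + 2ab + b².
Reasoning: Expand: (a+b)² = (a+b)(a+b) = a·a + a·b + b·a + b·b = a² + 2ab + b².
So the two sides agree for all real values of a and b for which both sides are defined.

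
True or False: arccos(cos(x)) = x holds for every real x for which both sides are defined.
False.

Claim: arccos(cos(x)) = x.
Test a specific point where both sides are defined: x = -π/2.
LHS = arccos(cos(x)) ≈ 1.5708
RHS = x ≈ -1.5708
Since 1.5708 ≠ -1.5708, the equation fails at this point, so it cannot hold for every real x for which both sides are defined.
arccos only returns values in [0, π], so arccos(cos(x)) = x holds only for x in that interval, not for all real x.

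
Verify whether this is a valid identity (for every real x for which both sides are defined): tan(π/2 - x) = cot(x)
Claim: tan(π/2 - x) = cot(x).
Reasoning: tan(π/2 - x) = sin(π/2 - x)/cos(π/2 - x) = cos(x)/sin(x) = cot(x), using the cofunction identities sin(π/2 - x) = cos(x) and cos(π/2 - x) = sin(x).
So the two sides agree for every real x for which both sides are defined.

Conclusion: Yes, this is an identity.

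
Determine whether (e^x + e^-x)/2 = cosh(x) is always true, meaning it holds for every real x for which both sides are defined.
Claim: (e^x + e^-x)/2 = cosh(x).
Reasoning: This is exactly the definition of the hyperbolic cosine: cosh(x) := (e^x + e^-x)/2.
So the two sides agree for every real x for which both sides are defined.

Conclusion: Yes, this is an identity.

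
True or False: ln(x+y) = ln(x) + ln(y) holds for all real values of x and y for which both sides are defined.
False.

Claim: ln(x+y) = ln(x) + ln(y).
Test a specific point where both sides are defined: x = 5, y = 5.
LHS = ln(x+y) ≈ 2.3026
RHS = ln(x) + ln(y) ≈ 3.2189
Since 2.3026 ≠ 3.2189, the equation fails at this point, so it cannot hold for all real values of x and y for which both sides are defined.
ln(x) + ln(y) = ln(xy), not ln(x+y).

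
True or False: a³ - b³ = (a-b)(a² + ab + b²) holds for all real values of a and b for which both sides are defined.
Claim: a³ - b³ = (a-b)(a² + ab + b²).
Reasoning: Expand the right side: (a-b)(a² + ab + b²) = a³ + a²b + ab² - a²b - ab² - b³ = a³ - b³ (the middle terms cancel in pairs).
So the two sides agree for all real values of a and b for which both sides are defined.

Conclusion: True.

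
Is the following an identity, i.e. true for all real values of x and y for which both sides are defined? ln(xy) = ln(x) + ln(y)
Yes, this is an identity.

Claim: ln(xy) = ln(x) + ln(y).
Reasoning: Both sides are simultaneously defined only when x, y > 0. Write x = e^p, y = e^q (p = ln x, q = ln y). Then xy = e^p · e^q = e^(p+q), so ln(xy) = p + q = ln(x) + ln(y).
So the two sides agree for all real values of x and y for which both sides are defined.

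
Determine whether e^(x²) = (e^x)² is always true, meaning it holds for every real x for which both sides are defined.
Claim: e^(x²) = (e^x)².
Test a specific point where both sides are defined: x = -1.
LHS = e^(x²) ≈ 2.7183
RHS = (e^x)² ≈ 0.1353
Since 2.7183 ≠ 0.1353, the equation fails at this point, so it cannot hold for every real x for which both sides are defined.
(e^x)² = e^(2x), and 2x ≠ x² in general.

Conclusion: No, this is NOT an identity.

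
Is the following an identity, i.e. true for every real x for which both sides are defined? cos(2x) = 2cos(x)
No, this is NOT an identity.

Claim: cos(2x) = 2cos(x).
Test a specific point where both sides are defined: x = -π/3.
LHS = cos(2x) ≈ -0.5000
RHS = 2cos(x) ≈ 1.0000
Since -0.5000 ≠ 1.0000, the equation fails at this point, so it cannot hold for every real x for which both sides are defined.
The correct double-angle formula is cos(2x) = cos²x - sin²x.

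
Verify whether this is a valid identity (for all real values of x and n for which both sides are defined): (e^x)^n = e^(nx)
Yes, this is an identity.

Claim: (e^x)^n = e^(nx).
Reasoning: e^x is a positive real number, and for a positive base B and real exponent n, B^n = e^(n·ln B). With B = e^x, ln B = x, so (e^x)^n = e^(n·x).
So the two sides agree for all real values of x and n for which both sides are defined.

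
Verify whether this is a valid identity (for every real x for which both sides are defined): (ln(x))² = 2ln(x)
Claim: (ln(x))² = 2ln(x).
Test a specific point where both sides are defined: x = 3/2.
LHS = (ln(x))² ≈ 0.1644
RHS = 2ln(x) ≈ 0.8109
Since 0.1644 ≠ 0.8109, the equation fails at this point, so it cannot hold for every real x for which both sides are defined.
2ln(x) equals ln(x²), which is not the same as (ln x)².

Conclusion: No, this is NOT an identity.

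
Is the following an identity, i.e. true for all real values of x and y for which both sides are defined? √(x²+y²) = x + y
No, this is NOT an identity.

Claim: √(x²+y²) = x + y.
Test a specific point where both sides are defined: x = 1, y = 2.
LHS = √(x²+y²) ≈ 2.2361
RHS = x + y ≈ 3.0000
Since 2.2361 ≠ 3.0000, the equation fails at this point, so it cannot hold for all real values of x and y for which both sides are defined.
(x+y)² = x² + 2xy + y², not x² + y², so the square root does not split this way.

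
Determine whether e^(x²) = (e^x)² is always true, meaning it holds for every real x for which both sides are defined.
No, this is NOT an identity.

Claim: e^(x²) = (e^x)².
Test a specific point where both sides are defined: x = 3/2.
LHS = e^(x²) ≈ 9.4877
RHS = (e^x)² ≈ 20.0855
Since 9.4877 ≠ 20.0855, the equation fails at this point, so it cannot hold for every real x for which both sides are defined.
(e^x)² = e^(2x), and 2x ≠ x² in general.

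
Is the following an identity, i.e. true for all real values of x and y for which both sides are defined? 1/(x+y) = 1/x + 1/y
Claim: 1/(x+y) = 1/x + 1/y.
Test a specific point where both sides are defined: x = 3/2, y = 1/2.
LHS = 1/(x+y) ≈ 0.5000
RHS = 1/x + 1/y ≈ 2.6667
Since 0.5000 ≠ 2.6667, the equation fails at this point, so it cannot hold for all real values of x and y for which both sides are defined.
1/x + 1/y = (x+y)/(xy), which is not 1/(x+y).

Conclusion: No, this is NOT an identity.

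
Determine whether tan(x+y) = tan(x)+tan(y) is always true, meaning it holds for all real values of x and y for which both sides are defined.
No, this is NOT an identity.

Claim: tan(x+y) = tan(x)+tan(y).
Test a specific point where both sides are defined: x = -π/6, y = π/4.
LHS = tan(x+y) ≈ 0.2679
RHS = tan(x)+tan(y) ≈ 0.4226
Since 0.2679 ≠ 0.4226, the equation fails at this point, so it cannot hold for all real values of x and y for which both sides are defined.
The correct formula is tan(x+y) = (tan(x) + tan(y))/(1 - tan(x)tan(y)).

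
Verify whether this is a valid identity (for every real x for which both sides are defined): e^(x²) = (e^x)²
No, this is NOT an identity.

Claim: e^(x²) = (e^x)².
Test a specific point where both sides are defined: x = 1/2.
LHS = e^(x²) ≈ 1.2840
RHS = (e^x)² ≈ 2.7183
Since 1.2840 ≠ 2.7183, the equation fails at this point, so it cannot hold for every real x for which both sides are defined.
(e^x)² = e^(2x), and 2x ≠ x² in general.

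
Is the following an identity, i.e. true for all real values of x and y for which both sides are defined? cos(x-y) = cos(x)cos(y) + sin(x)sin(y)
Yes, this is an identity.

Claim: cos(x-y) = cos(x)cos(y) + sin(x)sin(y).
Reasoning: Replace y by -y in cos(x+y) = cos(x)cos(y) - sin(x)sin(y) and use cos(-y) = cos(y), sin(-y) = -sin(y): cos(x-y) = cos(x)cos(y) + sin(x)sin(y).
So the two sides agree for all real values of x and y for which both sides are defined.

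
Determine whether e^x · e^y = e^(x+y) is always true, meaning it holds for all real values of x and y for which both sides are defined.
Claim: e^x · e^y = e^(x+y).
Reasoning: This is the law of exponents for a common base: multiplying powers adds exponents. E.g. from the series, (Σ x^j/j!)(Σ y^k/k!) = Σ_m (Σ_{j+k=m} x^j y^k/(j!k!)) = Σ_m (x+y)^m/m! by the binomial theorem.
So the two sides agree for all real values of x and y for which both sides are defined.

Conclusion: Yes, this is an identity.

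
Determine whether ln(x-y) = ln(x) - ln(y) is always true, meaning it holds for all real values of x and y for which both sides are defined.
No, this is NOT an identity.

Claim: ln(x-y) = ln(x) - ln(y).
Test a specific point where both sides are defined: x = 5, y = 4.
LHS = ln(x-y) ≈ 0.0000
RHS = ln(x) - ln(y) ≈ 0.2231
Since 0.0000 ≠ 0.2231, the equation fails at this point, so it cannot hold for all real values of x and y for which both sides are defined.
ln(x) - ln(y) = ln(x/y), not ln(x-y).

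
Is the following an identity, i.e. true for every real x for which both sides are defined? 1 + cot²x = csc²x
Yes, this is an identity.

Claim: 1 + cot²x = csc²x.
Reasoning: Start from sin²x + cos²x = 1 and divide every term by sin²x (allowed wherever cot x and csc x are defined): 1 + cot²x = 1/sin²x = csc²x.
So the two sides agree for every real x for which both sides are defined.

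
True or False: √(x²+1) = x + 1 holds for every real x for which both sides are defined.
False.

Claim: √(x²+1) = x + 1.
Test a specific point where both sides are defined: x = 3/2.
LHS = √(x²+1) ≈ 1.8028
RHS = x + 1 ≈ 2.5000
Since 1.8028 ≠ 2.5000, the equation fails at this point, so it cannot hold for every real x for which both sides are defined.
(x+1)² = x² + 2x + 1 ≠ x² + 1 unless x = 0.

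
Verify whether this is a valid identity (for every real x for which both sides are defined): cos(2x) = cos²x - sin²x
Claim: cos(2x) = cos²x - sin²x.
Reasoning: Put y = x in the addition formula cos(x+y) = cos(x)cos(y) - sin(x)sin(y): cos(2x) = cos²x - sin²x.
So the two sides agree for every real x for which both sides are defined.

Conclusion: Yes, this is an identity.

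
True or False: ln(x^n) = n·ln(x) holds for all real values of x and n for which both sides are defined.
Claim: ln(x^n) = n·ln(x).
Reasoning: The right side requires x > 0. For x > 0, x^n = (e^(ln x))^n = e^(n·ln x), so taking ln of both sides gives ln(x^n) = n·ln(x).
So the two sides agree for all real values of x and n for which both sides are defined.

Conclusion: True.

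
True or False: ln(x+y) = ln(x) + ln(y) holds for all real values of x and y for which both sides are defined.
False.

Claim: ln(x+y) = ln(x) + ln(y).
Test a specific point where both sides are defined: x = 5, y = 3/2.
LHS = ln(x+y) ≈ 1.8718
RHS = ln(x) + ln(y) ≈ 2.0149
Since 1.8718 ≠ 2.0149, the equation fails at this point, so it cannot hold for all real values of x and y for which both sides are defined.
ln(x) + ln(y) = ln(xy), not ln(x+y).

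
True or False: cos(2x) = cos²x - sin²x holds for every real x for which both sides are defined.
Claim: cos(2x) = cos²x - sin²x.
Reasoning: Put y = x in the addition formula cos(x+y) = cos(x)cos(y) - sin(x)sin(y): cos(2x) = cos²x - sin²x.
So the two sides agree for every real x for which both sides are defined.

Conclusion: True.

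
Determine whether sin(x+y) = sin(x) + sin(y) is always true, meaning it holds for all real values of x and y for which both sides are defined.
Claim: sin(x+y) = sin(x) + sin(y).
Test a specific point where both sides are defined: x = -π/3, y = -π/2.
LHS = sin(x+y) ≈ -0.5000
RHS = sin(x) + sin(y) ≈ -1.8660
Since -0.5000 ≠ -1.8660, the equation fails at this point, so it cannot hold for all real values of x and y for which both sides are defined.
The correct expansion is sin(x+y) = sin(x)cos(y) + cos(x)sin(y); sine is not additive.

Conclusion: No, this is NOT an identity.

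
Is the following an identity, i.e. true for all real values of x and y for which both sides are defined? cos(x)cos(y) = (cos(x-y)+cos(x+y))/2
Claim: cos(x)cos(y) = (cos(x-y)+cos(x+y))/2.
Reasoning: cos(x-y) = cos(x)cos(y) + sin(x)sin(y) and cos(x+y) = cos(x)cos(y) - sin(x)sin(y). Adding, cos(x-y) + cos(x+y) = 2cos(x)cos(y); divide by 2.
So the two sides agree for all real values of x and y for which both sides are defined.

Conclusion: Yes, this is an identity.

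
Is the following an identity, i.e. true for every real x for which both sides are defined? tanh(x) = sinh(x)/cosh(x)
Yes, this is an identity.

Claim: tanh(x) = sinh(x)/cosh(x).
Reasoning: tanh(x) is defined as sinh(x)/cosh(x) = (e^x - e^-x)/(e^x + e^-x); cosh(x) ≥ 1 is never zero, so this holds for every real x.
So the two sides agree for every real x for which both sides are defined.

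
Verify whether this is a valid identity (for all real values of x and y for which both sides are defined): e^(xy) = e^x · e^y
Claim: e^(xy) = e^x · e^y.
Test a specific point where both sides are defined: x = -2, y = 5.
LHS = e^(xy) ≈ 0.0000
RHS = e^x · e^y ≈ 20.0855
Since 0.0000 ≠ 20.0855, the equation fails at this point, so it cannot hold for all real values of x and y for which both sides are defined.
e^x · e^y = e^(x+y), not e^(xy).

Conclusion: No, this is NOT an identity.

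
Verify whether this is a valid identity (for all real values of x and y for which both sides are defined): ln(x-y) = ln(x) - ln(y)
Claim: ln(x-y) = ln(x) - ln(y).
Test a specific point where both sides are defined: x = 5, y = 1/2.
LHS = ln(x-y) ≈ 1.5041
RHS = ln(x) - ln(y) ≈ 2.3026
Since 1.5041 ≠ 2.3026, the equation fails at this point, so it cannot hold for all real values of x and y for which both sides are defined.
ln(x) - ln(y) = ln(x/y), not ln(x-y).

Conclusion: No, this is NOT an identity.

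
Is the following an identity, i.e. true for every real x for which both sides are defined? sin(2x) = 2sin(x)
Claim: sin(2x) = 2sin(x).
Test a specific point where both sides are defined: x = -π/4.
LHS = sin(2x) ≈ -1.0000
RHS = 2sin(x) ≈ -1.4142
Since -1.0000 ≠ -1.4142, the equation fails at this point, so it cannot hold for every real x for which both sides are defined.
The correct double-angle formula is sin(2x) = 2sin(x)cos(x).

Conclusion: No, this is NOT an identity.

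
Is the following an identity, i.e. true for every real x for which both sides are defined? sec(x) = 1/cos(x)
Claim: sec(x) = 1/cos(x).
Reasoning: sec(x) is by definition the reciprocal of cos(x), wherever cos(x) ≠ 0.
So the two sides agree for every real x for which both sides are defined.

Conclusion: Yes, this is an identity.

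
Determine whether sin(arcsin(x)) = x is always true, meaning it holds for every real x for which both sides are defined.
Yes, this is an identity.

Claim: sin(arcsin(x)) = x.
Reasoning: For -1 ≤ x ≤ 1 (where arcsin is defined), arcsin(x) is by definition an angle whose sine equals x. Taking the sine of that angle returns x. (Note the other order, arcsin(sin x) = x, is NOT an identity.)
So the two sides agree for every real x for which both sides are defined.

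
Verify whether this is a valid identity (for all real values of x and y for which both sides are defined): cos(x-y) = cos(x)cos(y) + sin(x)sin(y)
Yes, this is an identity.

Claim: cos(x-y) = cos(x)cos(y) + sin(x)sin(y).
Reasoning: Replace y by -y in cos(x+y) = cos(x)cos(y) - sin(x)sin(y) and use cos(-y) = cos(y), sin(-y) = -sin(y): cos(x-y) = cos(x)cos(y) + sin(x)sin(y).
So the two sides agree for all real values of x and y for which both sides are defined.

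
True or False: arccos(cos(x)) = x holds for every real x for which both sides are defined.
False.

Claim: arccos(cos(x)) = x.
Test a specific point where both sides are defined: x = -π/6.
LHS = arccos(cos(x)) ≈ 0.5236
RHS = x ≈ -0.5236
Since 0.5236 ≠ -0.5236, the equation fails at this point, so it cannot hold for every real x for which both sides are defined.
arccos only returns values in [0, π], so arccos(cos(x)) = x holds only for x in that interval, not for all real x.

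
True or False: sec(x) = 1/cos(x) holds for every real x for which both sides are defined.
Claim: sec(x) = 1/cos(x).
Reasoning: sec(x) is by definition the reciprocal of cos(x), wherever cos(x) ≠ 0.
So the two sides agree for every real x for which both sides are defined.

Conclusion: True.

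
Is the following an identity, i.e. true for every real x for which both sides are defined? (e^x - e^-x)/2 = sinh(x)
Claim: (e^x - e^-x)/2 = sinh(x).
Reasoning: This is exactly the definition of the hyperbolic sine: sinh(x) := (e^x - e^-x)/2.
So the two sides agree for every real x for which both sides are defined.

Conclusion: Yes, this is an identity.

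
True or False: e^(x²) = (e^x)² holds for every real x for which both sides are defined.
False.

Claim: e^(x²) = (e^x)².
Test a specific point where both sides are defined: x = -2.
LHS = e^(x²) ≈ 54.5982
RHS = (e^x)² ≈ 0.0183
Since 54.5982 ≠ 0.0183, the equation fails at this point, so it cannot hold for every real x for which both sides are defined.
(e^x)² = e^(2x), and 2x ≠ x² in general.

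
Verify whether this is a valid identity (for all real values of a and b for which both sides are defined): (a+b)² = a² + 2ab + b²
Yes, this is an identity.

Claim: (a+b)² = a² + 2ab + b².
Reasoning: Expand: (a+b)² = (a+b)(a+b) = a·a + a·b + b·a + b·b = a² + 2ab + b².
So the two sides agree for all real values of a and b for which both sides are defined.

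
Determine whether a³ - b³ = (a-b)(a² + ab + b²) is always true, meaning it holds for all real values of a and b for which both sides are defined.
Claim: a³ - b³ = (a-b)(a² + ab + b²).
Reasoning: Expand the right side: (a-b)(a² + ab + b²) = a³ + a²b + ab² - a²b - ab² - b³ = a³ - b³ (the middle terms cancel in pairs).
So the two sides agree for all real values of a and b for which both sides are defined.

Conclusion: Yes, this is an identity.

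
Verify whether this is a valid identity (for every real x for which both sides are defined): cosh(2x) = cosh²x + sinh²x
Yes, this is an identity.

Claim: cosh(2x) = cosh²x + sinh²x.
Reasoning: cosh²x = (e^(2x) + 2 + e^(-2x))/4 and sinh²x = (e^(2x) - 2 + e^(-2x))/4. Adding gives (2e^(2x) + 2e^(-2x))/4 = (e^(2x) + e^(-2x))/2 = cosh(2x).
So the two sides agree for every real x for which both sides are defined.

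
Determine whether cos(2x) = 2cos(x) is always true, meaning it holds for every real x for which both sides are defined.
No, this is NOT an identity.

Claim: cos(2x) = 2cos(x).
Test a specific point where both sides are defined: x = 2π/3.
LHS = cos(2x) ≈ -0.5000
RHS = 2cos(x) ≈ -1.0000
Since -0.5000 ≠ -1.0000, the equation fails at this point, so it cannot hold for every real x for which both sides are defined.
The correct double-angle formula is cos(2x) = cos²x - sin²x.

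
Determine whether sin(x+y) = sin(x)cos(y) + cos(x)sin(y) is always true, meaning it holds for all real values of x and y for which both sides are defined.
Claim: sin(x+y) = sin(x)cos(y) + cos(x)sin(y).
Reasoning: By Euler's formula e^(i(x+y)) = e^(ix)·e^(iy) = (cos x + i·sin x)(cos y + i·sin y). The imaginary part of the left side is sin(x+y); the imaginary part of the product is sin(x)cos(y) + cos(x)sin(y).
So the two sides agree for all real values of x and y for which both sides are defined.

Conclusion: Yes, this is an identity.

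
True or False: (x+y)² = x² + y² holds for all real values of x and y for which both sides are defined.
Claim: (x+y)² = x² + y².
Test a specific point where both sides are defined: x = -1, y = 1.
LHS = (x+y)² ≈ 0.0000
RHS = x² + y² ≈ 2.0000
Since 0.0000 ≠ 2.0000, the equation fails at this point, so it cannot hold for all real values of x and y for which both sides are defined.
The correct expansion is (x+y)² = x² + 2xy + y²; the cross term 2xy is missing.

Conclusion: False.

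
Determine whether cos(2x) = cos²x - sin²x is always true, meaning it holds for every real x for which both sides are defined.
Yes, this is an identity.

Claim: cos(2x) = cos²x - sin²x.
Reasoning: Put y = x in the addition formula cos(x+y) = cos(x)cos(y) - sin(x)sin(y): cos(2x) = cos²x - sin²x.
So the two sides agree for every real x for which both sides are defined.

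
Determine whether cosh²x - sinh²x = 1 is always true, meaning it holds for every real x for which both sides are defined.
Yes, this is an identity.

Claim: cosh²x - sinh²x = 1.
Reasoning: With cosh(x) = (e^x + e^-x)/2 and sinh(x) = (e^x - e^-x)/2: cosh²x = (e^(2x) + 2 + e^(-2x))/4 and sinh²x = (e^(2x) - 2 + e^(-2x))/4. Subtracting leaves 4/4 = 1.
So the two sides agree for every real x for which both sides are defined.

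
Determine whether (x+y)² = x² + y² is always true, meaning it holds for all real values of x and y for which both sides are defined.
Claim: (x+y)² = x² + y².
Test a specific point where both sides are defined: x = 3, y = -3.
LHS = (x+y)² ≈ 0.0000
RHS = x² + y² ≈ 18.0000
Since 0.0000 ≠ 18.0000, the equation fails at this point, so it cannot hold for all real values of x and y for which both sides are defined.
The correct expansion is (x+y)² = x² + 2xy + y²; the cross term 2xy is missing.

Conclusion: No, this is NOT an identity.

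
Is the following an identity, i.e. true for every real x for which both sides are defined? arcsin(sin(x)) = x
No, this is NOT an identity.

Claim: arcsin(sin(x)) = x.
Test a specific point where both sides are defined: x = 3π/4.
LHS = arcsin(sin(x)) ≈ 0.7854
RHS = x ≈ 2.3562
Since 0.7854 ≠ 2.3562, the equation fails at this point, so it cannot hold for every real x for which both sides are defined.
arcsin only returns values in [-π/2, π/2], so arcsin(sin(x)) = x holds only for x in that interval, not for all real x.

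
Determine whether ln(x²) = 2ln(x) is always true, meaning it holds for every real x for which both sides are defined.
Yes, this is an identity.

Claim: ln(x²) = 2ln(x).
Reasoning: The right side requires x > 0. For x > 0, x² = (e^(ln x))² = e^(2ln x), so ln(x²) = 2ln(x). (For x < 0 the right side is undefined, so those values are outside the claim.)
So the two sides agree for every real x for which both sides are defined.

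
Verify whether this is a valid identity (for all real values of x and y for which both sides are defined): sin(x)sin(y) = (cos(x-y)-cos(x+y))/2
Yes, this is an identity.

Claim: sin(x)sin(y) = (cos(x-y)-cos(x+y))/2.
Reasoning: cos(x-y) = cos(x)cos(y) + sin(x)sin(y) and cos(x+y) = cos(x)cos(y) - sin(x)sin(y). Subtracting, cos(x-y) - cos(x+y) = 2sin(x)sin(y); divide by 2.
So the two sides agree for all real values of x and y for which both sides are defined.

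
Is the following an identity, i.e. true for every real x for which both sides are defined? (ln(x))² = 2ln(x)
No, this is NOT an identity.

Claim: (ln(x))² = 2ln(x).
Test a specific point where both sides are defined: x = 3/2.
LHS = (ln(x))² ≈ 0.1644
RHS = 2ln(x) ≈ 0.8109
Since 0.1644 ≠ 0.8109, the equation fails at this point, so it cannot hold for every real x for which both sides are defined.
2ln(x) equals ln(x²), which is not the same as (ln x)².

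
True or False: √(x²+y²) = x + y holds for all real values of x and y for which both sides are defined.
False.

Claim: √(x²+y²) = x + y.
Test a specific point where both sides are defined: x = -2, y = 1/2.
LHS = √(x²+y²) ≈ 2.0616
RHS = x + y ≈ -1.5000
Since 2.0616 ≠ -1.5000, the equation fails at this point, so it cannot hold for all real values of x and y for which both sides are defined.
(x+y)² = x² + 2xy + y², not x² + y², so the square root does not split this way.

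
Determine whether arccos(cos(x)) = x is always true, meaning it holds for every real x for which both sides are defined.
Claim: arccos(cos(x)) = x.
Test a specific point where both sides are defined: x = -π/6.
LHS = arccos(cos(x)) ≈ 0.5236
RHS = x ≈ -0.5236
Since 0.5236 ≠ -0.5236, the equation fails at this point, so it cannot hold for every real x for which both sides are defined.
arccos only returns values in [0, π], so arccos(cos(x)) = x holds only for x in that interval, not for all real x.

Conclusion: No, this is NOT an identity.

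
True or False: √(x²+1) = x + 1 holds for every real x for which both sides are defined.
False.

Claim: √(x²+1) = x + 1.
Test a specific point where both sides are defined: x = -2.
LHS = √(x²+1) ≈ 2.2361
RHS = x + 1 ≈ -1.0000
Since 2.2361 ≠ -1.0000, the equation fails at this point, so it cannot hold for every real x for which both sides are defined.
(x+1)² = x² + 2x + 1 ≠ x² + 1 unless x = 0.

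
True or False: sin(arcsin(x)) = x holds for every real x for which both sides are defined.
True.

Claim: sin(arcsin(x)) = x.
Reasoning: For -1 ≤ x ≤ 1 (where arcsin is defined), arcsin(x) is by definition an angle whose sine equals x. Taking the sine of that angle returns x. (Note the other order, arcsin(sin x) = x, is NOT an identity.)
So the two sides agree for every real x for which both sides are defined.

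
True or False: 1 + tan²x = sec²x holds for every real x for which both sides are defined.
True.

Claim: 1 + tan²x = sec²x.
Reasoning: Start from sin²x + cos²x = 1 and divide every term by cos²x (allowed wherever tan x and sec x are defined): tan²x + 1 = 1/cos²x = sec²x.
So the two sides agree for every real x for which both sides are defined.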